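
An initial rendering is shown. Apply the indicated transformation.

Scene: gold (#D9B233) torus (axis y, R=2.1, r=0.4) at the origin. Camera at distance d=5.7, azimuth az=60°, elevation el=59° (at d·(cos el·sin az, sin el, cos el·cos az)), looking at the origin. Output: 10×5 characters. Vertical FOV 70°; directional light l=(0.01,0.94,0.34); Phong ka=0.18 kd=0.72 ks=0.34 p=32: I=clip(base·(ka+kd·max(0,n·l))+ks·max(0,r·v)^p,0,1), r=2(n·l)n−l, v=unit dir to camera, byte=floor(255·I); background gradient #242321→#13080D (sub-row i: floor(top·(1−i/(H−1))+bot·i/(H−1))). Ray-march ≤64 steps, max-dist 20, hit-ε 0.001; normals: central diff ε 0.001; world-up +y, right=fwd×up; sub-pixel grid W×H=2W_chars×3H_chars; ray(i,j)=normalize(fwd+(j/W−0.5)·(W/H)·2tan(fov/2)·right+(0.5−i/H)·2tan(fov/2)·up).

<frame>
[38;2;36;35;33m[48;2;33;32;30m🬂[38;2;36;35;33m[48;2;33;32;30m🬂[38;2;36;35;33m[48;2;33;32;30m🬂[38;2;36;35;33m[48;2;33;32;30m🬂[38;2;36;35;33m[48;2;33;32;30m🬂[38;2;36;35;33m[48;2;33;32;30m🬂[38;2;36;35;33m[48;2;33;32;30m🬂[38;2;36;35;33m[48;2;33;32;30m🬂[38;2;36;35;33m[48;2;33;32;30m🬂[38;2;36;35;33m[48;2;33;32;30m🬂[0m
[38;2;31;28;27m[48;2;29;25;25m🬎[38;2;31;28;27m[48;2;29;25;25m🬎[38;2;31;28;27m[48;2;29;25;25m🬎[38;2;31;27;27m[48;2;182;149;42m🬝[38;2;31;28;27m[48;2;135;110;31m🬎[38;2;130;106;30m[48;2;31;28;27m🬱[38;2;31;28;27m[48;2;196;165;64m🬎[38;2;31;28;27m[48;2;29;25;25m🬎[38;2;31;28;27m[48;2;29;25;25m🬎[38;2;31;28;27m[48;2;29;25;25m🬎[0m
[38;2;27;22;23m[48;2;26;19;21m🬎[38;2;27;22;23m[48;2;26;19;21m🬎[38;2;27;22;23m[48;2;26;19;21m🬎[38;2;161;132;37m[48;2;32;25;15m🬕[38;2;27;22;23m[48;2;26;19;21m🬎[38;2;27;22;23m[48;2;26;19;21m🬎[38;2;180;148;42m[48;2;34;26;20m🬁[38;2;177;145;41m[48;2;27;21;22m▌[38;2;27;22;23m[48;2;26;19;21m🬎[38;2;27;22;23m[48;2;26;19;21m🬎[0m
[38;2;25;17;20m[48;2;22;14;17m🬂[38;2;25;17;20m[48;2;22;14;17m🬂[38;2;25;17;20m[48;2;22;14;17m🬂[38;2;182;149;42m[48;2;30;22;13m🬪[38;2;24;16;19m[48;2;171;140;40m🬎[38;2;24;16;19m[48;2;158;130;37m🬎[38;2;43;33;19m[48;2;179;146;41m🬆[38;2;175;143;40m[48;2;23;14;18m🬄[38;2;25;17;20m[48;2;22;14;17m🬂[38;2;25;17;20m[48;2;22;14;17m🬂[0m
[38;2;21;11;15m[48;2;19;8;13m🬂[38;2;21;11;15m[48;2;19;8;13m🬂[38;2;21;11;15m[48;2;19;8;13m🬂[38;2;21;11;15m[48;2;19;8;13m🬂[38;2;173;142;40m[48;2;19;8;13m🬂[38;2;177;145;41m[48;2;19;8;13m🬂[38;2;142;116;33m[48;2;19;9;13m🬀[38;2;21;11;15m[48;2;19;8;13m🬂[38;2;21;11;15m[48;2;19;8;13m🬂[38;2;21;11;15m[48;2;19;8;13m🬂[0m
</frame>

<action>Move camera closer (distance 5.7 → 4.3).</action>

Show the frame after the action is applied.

<frame>
[38;2;36;35;33m[48;2;33;32;30m🬂[38;2;36;35;33m[48;2;33;32;30m🬂[38;2;36;35;33m[48;2;33;32;30m🬂[38;2;36;35;33m[48;2;33;32;30m🬂[38;2;36;35;33m[48;2;33;32;30m🬂[38;2;36;35;33m[48;2;33;32;30m🬂[38;2;36;35;33m[48;2;33;32;30m🬂[38;2;36;35;33m[48;2;33;32;30m🬂[38;2;36;35;33m[48;2;33;32;30m🬂[38;2;36;35;33m[48;2;33;32;30m🬂[0m
[38;2;31;28;27m[48;2;29;25;25m🬎[38;2;31;28;27m[48;2;29;25;25m🬎[38;2;31;28;27m[48;2;29;25;25m🬎[38;2;49;42;26m[48;2;175;143;41m🬥[38;2;155;127;36m[48;2;33;28;22m🬋[38;2;155;127;36m[48;2;30;27;26m🬋[38;2;72;60;27m[48;2;222;196;85m🬰[38;2;195;160;46m[48;2;31;27;27m🬏[38;2;31;28;27m[48;2;29;25;25m🬎[38;2;31;28;27m[48;2;29;25;25m🬎[0m
[38;2;27;22;23m[48;2;26;19;21m🬎[38;2;27;22;23m[48;2;26;19;21m🬎[38;2;28;23;24m[48;2;161;132;37m🬀[38;2;87;71;20m[48;2;29;22;19m🬀[38;2;27;22;23m[48;2;26;19;21m🬎[38;2;27;22;23m[48;2;26;19;21m🬎[38;2;27;22;23m[48;2;26;19;21m🬎[38;2;178;146;41m[48;2;45;35;18m🬨[38;2;173;142;40m[48;2;27;21;23m🬓[38;2;27;22;23m[48;2;26;19;21m🬎[0m
[38;2;25;17;20m[48;2;22;14;17m🬂[38;2;25;17;20m[48;2;22;14;17m🬂[38;2;141;115;32m[48;2;190;156;45m🬉[38;2;31;23;15m[48;2;138;113;32m🬬[38;2;25;17;20m[48;2;22;14;17m🬂[38;2;25;17;20m[48;2;22;14;17m🬂[38;2;23;15;18m[48;2;58;47;13m🬝[38;2;25;17;20m[48;2;164;134;38m🬀[38;2;166;136;38m[48;2;23;15;18m▌[38;2;25;17;20m[48;2;22;14;17m🬂[0m
[38;2;21;11;15m[48;2;19;8;13m🬂[38;2;21;11;15m[48;2;19;8;13m🬂[38;2;170;139;39m[48;2;19;9;13m🬉[38;2;193;164;59m[48;2;19;8;13m🬬[38;2;90;74;21m[48;2;183;150;43m🬂[38;2;50;38;16m[48;2;180;147;42m🬂[38;2;144;119;34m[48;2;178;146;41m🬟[38;2;175;144;41m[48;2;45;32;16m🬆[38;2;21;11;15m[48;2;19;8;13m🬂[38;2;21;11;15m[48;2;19;8;13m🬂[0m
</frame>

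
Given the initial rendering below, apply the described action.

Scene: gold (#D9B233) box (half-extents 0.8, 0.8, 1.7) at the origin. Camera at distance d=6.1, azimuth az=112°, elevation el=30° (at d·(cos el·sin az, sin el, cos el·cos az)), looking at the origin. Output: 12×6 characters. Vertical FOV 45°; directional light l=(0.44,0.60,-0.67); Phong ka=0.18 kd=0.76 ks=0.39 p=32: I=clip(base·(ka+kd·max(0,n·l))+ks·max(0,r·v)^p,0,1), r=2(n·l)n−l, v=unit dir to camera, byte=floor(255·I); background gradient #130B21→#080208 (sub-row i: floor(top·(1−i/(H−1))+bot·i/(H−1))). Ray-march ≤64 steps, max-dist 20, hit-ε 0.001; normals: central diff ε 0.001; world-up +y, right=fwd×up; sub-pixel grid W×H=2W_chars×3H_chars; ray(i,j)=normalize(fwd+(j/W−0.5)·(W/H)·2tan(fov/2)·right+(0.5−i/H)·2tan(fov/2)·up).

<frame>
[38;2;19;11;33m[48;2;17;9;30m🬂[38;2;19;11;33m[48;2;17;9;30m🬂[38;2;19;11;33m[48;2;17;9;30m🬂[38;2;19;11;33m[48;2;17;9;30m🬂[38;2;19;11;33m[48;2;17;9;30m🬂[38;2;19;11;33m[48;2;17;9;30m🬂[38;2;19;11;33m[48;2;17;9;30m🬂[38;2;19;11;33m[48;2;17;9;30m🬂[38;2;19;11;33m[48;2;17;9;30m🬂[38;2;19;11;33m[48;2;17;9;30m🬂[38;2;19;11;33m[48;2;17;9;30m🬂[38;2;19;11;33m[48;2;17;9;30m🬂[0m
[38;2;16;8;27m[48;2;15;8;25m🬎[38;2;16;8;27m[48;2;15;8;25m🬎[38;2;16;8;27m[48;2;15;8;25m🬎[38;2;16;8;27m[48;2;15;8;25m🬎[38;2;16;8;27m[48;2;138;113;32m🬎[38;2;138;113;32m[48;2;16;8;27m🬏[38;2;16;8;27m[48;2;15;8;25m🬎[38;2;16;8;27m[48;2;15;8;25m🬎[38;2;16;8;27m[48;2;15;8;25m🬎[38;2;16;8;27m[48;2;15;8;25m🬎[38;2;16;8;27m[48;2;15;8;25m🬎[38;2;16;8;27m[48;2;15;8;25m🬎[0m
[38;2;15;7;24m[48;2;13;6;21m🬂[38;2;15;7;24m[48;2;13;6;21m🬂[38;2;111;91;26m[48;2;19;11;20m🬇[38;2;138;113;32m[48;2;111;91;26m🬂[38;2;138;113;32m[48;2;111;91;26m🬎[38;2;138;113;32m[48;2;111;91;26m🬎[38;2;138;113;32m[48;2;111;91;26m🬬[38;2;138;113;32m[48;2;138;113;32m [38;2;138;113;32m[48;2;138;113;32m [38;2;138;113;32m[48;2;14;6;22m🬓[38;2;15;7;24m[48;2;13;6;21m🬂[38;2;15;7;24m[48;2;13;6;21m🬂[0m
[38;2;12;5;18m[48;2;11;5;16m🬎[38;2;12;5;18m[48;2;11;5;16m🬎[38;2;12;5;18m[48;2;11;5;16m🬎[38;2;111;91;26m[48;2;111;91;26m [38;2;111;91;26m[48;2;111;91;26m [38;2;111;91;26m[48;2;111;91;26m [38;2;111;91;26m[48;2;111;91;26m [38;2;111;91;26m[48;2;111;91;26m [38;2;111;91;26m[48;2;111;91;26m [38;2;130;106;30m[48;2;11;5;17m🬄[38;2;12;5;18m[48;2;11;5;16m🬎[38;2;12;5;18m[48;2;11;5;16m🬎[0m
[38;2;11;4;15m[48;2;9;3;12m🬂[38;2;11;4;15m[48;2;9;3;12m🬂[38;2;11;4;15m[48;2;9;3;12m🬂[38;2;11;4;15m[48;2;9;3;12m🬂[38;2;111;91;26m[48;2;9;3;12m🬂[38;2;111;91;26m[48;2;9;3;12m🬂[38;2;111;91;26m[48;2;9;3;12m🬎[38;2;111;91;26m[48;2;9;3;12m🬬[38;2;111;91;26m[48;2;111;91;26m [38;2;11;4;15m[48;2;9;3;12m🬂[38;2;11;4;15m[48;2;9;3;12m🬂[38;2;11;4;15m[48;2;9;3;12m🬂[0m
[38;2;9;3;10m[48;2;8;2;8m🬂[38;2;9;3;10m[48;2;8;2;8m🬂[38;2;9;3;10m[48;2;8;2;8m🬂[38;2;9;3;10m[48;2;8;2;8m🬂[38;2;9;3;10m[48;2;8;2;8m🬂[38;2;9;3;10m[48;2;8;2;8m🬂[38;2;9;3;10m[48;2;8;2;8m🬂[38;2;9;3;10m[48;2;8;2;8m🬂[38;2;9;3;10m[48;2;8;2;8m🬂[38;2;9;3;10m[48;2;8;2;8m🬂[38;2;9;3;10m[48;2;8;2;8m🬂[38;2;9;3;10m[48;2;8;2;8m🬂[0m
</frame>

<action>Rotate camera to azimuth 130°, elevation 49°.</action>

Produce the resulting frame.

<frame>
[38;2;19;11;33m[48;2;17;9;30m🬂[38;2;19;11;33m[48;2;17;9;30m🬂[38;2;19;11;33m[48;2;17;9;30m🬂[38;2;19;11;33m[48;2;17;9;30m🬂[38;2;19;11;33m[48;2;17;9;30m🬂[38;2;19;11;33m[48;2;17;9;30m🬂[38;2;19;11;33m[48;2;17;9;30m🬂[38;2;19;11;33m[48;2;17;9;30m🬂[38;2;19;11;33m[48;2;17;9;30m🬂[38;2;19;11;33m[48;2;17;9;30m🬂[38;2;19;11;33m[48;2;17;9;30m🬂[38;2;19;11;33m[48;2;17;9;30m🬂[0m
[38;2;16;8;27m[48;2;15;8;25m🬎[38;2;16;8;27m[48;2;15;8;25m🬎[38;2;16;8;27m[48;2;15;8;25m🬎[38;2;16;8;27m[48;2;138;113;32m🬝[38;2;17;9;28m[48;2;138;113;32m🬂[38;2;17;9;28m[48;2;138;113;32m🬂[38;2;16;8;27m[48;2;138;113;32m🬎[38;2;16;8;27m[48;2;15;8;25m🬎[38;2;16;8;27m[48;2;15;8;25m🬎[38;2;16;8;27m[48;2;15;8;25m🬎[38;2;16;8;27m[48;2;15;8;25m🬎[38;2;16;8;27m[48;2;15;8;25m🬎[0m
[38;2;15;7;24m[48;2;13;6;21m🬂[38;2;15;7;24m[48;2;13;6;21m🬂[38;2;15;7;24m[48;2;13;6;21m🬂[38;2;138;113;32m[48;2;111;91;26m🬂[38;2;138;113;32m[48;2;111;91;26m🬬[38;2;138;113;32m[48;2;138;113;32m [38;2;138;113;32m[48;2;138;113;32m [38;2;138;113;32m[48;2;138;113;32m [38;2;15;7;24m[48;2;138;113;32m🬂[38;2;14;7;23m[48;2;129;105;30m🬎[38;2;15;7;24m[48;2;13;6;21m🬂[38;2;15;7;24m[48;2;13;6;21m🬂[0m
[38;2;12;5;18m[48;2;11;5;16m🬎[38;2;12;5;18m[48;2;11;5;16m🬎[38;2;12;5;18m[48;2;11;5;16m🬎[38;2;111;91;26m[48;2;11;5;17m🬁[38;2;111;91;26m[48;2;11;5;16m🬬[38;2;111;91;26m[48;2;138;113;32m🬺[38;2;138;113;32m[48;2;111;91;26m🬎[38;2;138;113;32m[48;2;138;113;32m [38;2;138;113;32m[48;2;138;113;32m [38;2;140;115;32m[48;2;11;5;17m🬕[38;2;12;5;18m[48;2;11;5;16m🬎[38;2;12;5;18m[48;2;11;5;16m🬎[0m
[38;2;11;4;15m[48;2;9;3;12m🬂[38;2;11;4;15m[48;2;9;3;12m🬂[38;2;11;4;15m[48;2;9;3;12m🬂[38;2;11;4;15m[48;2;9;3;12m🬂[38;2;11;4;15m[48;2;9;3;12m🬂[38;2;111;91;26m[48;2;9;3;12m🬂[38;2;111;91;26m[48;2;9;3;12m🬬[38;2;111;91;26m[48;2;138;113;32m🬺[38;2;146;120;34m[48;2;9;3;12m🬝[38;2;149;122;35m[48;2;9;3;13m🬀[38;2;11;4;15m[48;2;9;3;12m🬂[38;2;11;4;15m[48;2;9;3;12m🬂[0m
[38;2;9;3;10m[48;2;8;2;8m🬂[38;2;9;3;10m[48;2;8;2;8m🬂[38;2;9;3;10m[48;2;8;2;8m🬂[38;2;9;3;10m[48;2;8;2;8m🬂[38;2;9;3;10m[48;2;8;2;8m🬂[38;2;9;3;10m[48;2;8;2;8m🬂[38;2;9;3;10m[48;2;8;2;8m🬂[38;2;111;91;26m[48;2;8;2;8m🬊[38;2;9;3;10m[48;2;8;2;8m🬂[38;2;9;3;10m[48;2;8;2;8m🬂[38;2;9;3;10m[48;2;8;2;8m🬂[38;2;9;3;10m[48;2;8;2;8m🬂[0m
</frame>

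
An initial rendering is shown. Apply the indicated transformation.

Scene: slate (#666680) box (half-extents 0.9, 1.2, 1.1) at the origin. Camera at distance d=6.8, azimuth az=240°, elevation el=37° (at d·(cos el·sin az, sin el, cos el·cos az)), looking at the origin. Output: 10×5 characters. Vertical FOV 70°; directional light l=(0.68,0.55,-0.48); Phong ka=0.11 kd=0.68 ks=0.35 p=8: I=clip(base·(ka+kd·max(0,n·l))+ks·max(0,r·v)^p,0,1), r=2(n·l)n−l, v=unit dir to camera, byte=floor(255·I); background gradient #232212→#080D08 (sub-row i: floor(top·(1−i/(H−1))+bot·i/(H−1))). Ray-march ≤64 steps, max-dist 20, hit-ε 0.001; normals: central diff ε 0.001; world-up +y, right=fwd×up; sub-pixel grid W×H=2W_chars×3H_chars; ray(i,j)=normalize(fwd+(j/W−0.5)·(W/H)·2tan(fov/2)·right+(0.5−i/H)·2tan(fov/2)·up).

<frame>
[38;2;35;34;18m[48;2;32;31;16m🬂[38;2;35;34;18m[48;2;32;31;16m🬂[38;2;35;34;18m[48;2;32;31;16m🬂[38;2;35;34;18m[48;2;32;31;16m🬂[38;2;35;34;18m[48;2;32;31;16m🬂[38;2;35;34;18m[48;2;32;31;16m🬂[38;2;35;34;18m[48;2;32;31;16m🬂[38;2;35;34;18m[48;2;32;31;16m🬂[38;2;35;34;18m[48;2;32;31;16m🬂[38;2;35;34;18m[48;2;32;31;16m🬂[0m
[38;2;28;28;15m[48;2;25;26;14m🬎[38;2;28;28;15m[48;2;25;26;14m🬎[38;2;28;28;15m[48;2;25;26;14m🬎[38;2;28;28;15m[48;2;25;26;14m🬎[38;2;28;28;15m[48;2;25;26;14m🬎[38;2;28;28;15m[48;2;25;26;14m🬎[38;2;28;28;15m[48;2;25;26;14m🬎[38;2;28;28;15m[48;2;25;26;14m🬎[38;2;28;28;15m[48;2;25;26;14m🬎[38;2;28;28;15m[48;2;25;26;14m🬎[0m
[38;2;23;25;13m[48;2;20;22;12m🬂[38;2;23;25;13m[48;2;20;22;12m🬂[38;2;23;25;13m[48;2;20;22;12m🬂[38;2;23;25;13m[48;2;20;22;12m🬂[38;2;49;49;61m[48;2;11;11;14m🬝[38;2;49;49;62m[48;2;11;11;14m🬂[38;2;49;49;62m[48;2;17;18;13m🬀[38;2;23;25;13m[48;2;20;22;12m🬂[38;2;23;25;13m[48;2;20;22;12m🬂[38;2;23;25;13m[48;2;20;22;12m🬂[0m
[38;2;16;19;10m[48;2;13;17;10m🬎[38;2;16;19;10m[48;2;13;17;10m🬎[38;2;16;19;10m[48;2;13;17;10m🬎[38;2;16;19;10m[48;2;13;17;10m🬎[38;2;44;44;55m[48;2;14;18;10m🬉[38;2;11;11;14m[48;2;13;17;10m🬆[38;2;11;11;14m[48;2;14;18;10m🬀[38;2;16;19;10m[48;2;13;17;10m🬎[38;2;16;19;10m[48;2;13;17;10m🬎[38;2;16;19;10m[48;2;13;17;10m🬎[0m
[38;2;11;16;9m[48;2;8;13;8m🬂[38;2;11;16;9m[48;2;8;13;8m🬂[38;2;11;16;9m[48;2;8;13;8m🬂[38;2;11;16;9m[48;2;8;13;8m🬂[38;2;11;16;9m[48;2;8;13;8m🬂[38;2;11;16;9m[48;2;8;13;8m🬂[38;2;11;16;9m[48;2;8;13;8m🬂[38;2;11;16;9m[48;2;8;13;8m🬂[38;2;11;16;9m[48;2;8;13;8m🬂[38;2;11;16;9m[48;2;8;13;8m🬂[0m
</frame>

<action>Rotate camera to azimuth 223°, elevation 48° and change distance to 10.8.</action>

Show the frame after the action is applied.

<frame>
[38;2;35;34;18m[48;2;32;31;16m🬂[38;2;35;34;18m[48;2;32;31;16m🬂[38;2;35;34;18m[48;2;32;31;16m🬂[38;2;35;34;18m[48;2;32;31;16m🬂[38;2;35;34;18m[48;2;32;31;16m🬂[38;2;35;34;18m[48;2;32;31;16m🬂[38;2;35;34;18m[48;2;32;31;16m🬂[38;2;35;34;18m[48;2;32;31;16m🬂[38;2;35;34;18m[48;2;32;31;16m🬂[38;2;35;34;18m[48;2;32;31;16m🬂[0m
[38;2;28;28;15m[48;2;25;26;14m🬎[38;2;28;28;15m[48;2;25;26;14m🬎[38;2;28;28;15m[48;2;25;26;14m🬎[38;2;28;28;15m[48;2;25;26;14m🬎[38;2;28;28;15m[48;2;25;26;14m🬎[38;2;28;28;15m[48;2;25;26;14m🬎[38;2;28;28;15m[48;2;25;26;14m🬎[38;2;28;28;15m[48;2;25;26;14m🬎[38;2;28;28;15m[48;2;25;26;14m🬎[38;2;28;28;15m[48;2;25;26;14m🬎[0m
[38;2;23;25;13m[48;2;20;22;12m🬂[38;2;23;25;13m[48;2;20;22;12m🬂[38;2;23;25;13m[48;2;20;22;12m🬂[38;2;23;25;13m[48;2;20;22;12m🬂[38;2;47;47;58m[48;2;21;23;12m🬦[38;2;49;49;62m[48;2;14;14;13m🬄[38;2;23;25;13m[48;2;20;22;12m🬂[38;2;23;25;13m[48;2;20;22;12m🬂[38;2;23;25;13m[48;2;20;22;12m🬂[38;2;23;25;13m[48;2;20;22;12m🬂[0m
[38;2;16;19;10m[48;2;13;17;10m🬎[38;2;16;19;10m[48;2;13;17;10m🬎[38;2;16;19;10m[48;2;13;17;10m🬎[38;2;16;19;10m[48;2;13;17;10m🬎[38;2;16;19;10m[48;2;13;17;10m🬎[38;2;11;11;14m[48;2;14;18;10m🬀[38;2;16;19;10m[48;2;13;17;10m🬎[38;2;16;19;10m[48;2;13;17;10m🬎[38;2;16;19;10m[48;2;13;17;10m🬎[38;2;16;19;10m[48;2;13;17;10m🬎[0m
[38;2;11;16;9m[48;2;8;13;8m🬂[38;2;11;16;9m[48;2;8;13;8m🬂[38;2;11;16;9m[48;2;8;13;8m🬂[38;2;11;16;9m[48;2;8;13;8m🬂[38;2;11;16;9m[48;2;8;13;8m🬂[38;2;11;16;9m[48;2;8;13;8m🬂[38;2;11;16;9m[48;2;8;13;8m🬂[38;2;11;16;9m[48;2;8;13;8m🬂[38;2;11;16;9m[48;2;8;13;8m🬂[38;2;11;16;9m[48;2;8;13;8m🬂[0m
</frame>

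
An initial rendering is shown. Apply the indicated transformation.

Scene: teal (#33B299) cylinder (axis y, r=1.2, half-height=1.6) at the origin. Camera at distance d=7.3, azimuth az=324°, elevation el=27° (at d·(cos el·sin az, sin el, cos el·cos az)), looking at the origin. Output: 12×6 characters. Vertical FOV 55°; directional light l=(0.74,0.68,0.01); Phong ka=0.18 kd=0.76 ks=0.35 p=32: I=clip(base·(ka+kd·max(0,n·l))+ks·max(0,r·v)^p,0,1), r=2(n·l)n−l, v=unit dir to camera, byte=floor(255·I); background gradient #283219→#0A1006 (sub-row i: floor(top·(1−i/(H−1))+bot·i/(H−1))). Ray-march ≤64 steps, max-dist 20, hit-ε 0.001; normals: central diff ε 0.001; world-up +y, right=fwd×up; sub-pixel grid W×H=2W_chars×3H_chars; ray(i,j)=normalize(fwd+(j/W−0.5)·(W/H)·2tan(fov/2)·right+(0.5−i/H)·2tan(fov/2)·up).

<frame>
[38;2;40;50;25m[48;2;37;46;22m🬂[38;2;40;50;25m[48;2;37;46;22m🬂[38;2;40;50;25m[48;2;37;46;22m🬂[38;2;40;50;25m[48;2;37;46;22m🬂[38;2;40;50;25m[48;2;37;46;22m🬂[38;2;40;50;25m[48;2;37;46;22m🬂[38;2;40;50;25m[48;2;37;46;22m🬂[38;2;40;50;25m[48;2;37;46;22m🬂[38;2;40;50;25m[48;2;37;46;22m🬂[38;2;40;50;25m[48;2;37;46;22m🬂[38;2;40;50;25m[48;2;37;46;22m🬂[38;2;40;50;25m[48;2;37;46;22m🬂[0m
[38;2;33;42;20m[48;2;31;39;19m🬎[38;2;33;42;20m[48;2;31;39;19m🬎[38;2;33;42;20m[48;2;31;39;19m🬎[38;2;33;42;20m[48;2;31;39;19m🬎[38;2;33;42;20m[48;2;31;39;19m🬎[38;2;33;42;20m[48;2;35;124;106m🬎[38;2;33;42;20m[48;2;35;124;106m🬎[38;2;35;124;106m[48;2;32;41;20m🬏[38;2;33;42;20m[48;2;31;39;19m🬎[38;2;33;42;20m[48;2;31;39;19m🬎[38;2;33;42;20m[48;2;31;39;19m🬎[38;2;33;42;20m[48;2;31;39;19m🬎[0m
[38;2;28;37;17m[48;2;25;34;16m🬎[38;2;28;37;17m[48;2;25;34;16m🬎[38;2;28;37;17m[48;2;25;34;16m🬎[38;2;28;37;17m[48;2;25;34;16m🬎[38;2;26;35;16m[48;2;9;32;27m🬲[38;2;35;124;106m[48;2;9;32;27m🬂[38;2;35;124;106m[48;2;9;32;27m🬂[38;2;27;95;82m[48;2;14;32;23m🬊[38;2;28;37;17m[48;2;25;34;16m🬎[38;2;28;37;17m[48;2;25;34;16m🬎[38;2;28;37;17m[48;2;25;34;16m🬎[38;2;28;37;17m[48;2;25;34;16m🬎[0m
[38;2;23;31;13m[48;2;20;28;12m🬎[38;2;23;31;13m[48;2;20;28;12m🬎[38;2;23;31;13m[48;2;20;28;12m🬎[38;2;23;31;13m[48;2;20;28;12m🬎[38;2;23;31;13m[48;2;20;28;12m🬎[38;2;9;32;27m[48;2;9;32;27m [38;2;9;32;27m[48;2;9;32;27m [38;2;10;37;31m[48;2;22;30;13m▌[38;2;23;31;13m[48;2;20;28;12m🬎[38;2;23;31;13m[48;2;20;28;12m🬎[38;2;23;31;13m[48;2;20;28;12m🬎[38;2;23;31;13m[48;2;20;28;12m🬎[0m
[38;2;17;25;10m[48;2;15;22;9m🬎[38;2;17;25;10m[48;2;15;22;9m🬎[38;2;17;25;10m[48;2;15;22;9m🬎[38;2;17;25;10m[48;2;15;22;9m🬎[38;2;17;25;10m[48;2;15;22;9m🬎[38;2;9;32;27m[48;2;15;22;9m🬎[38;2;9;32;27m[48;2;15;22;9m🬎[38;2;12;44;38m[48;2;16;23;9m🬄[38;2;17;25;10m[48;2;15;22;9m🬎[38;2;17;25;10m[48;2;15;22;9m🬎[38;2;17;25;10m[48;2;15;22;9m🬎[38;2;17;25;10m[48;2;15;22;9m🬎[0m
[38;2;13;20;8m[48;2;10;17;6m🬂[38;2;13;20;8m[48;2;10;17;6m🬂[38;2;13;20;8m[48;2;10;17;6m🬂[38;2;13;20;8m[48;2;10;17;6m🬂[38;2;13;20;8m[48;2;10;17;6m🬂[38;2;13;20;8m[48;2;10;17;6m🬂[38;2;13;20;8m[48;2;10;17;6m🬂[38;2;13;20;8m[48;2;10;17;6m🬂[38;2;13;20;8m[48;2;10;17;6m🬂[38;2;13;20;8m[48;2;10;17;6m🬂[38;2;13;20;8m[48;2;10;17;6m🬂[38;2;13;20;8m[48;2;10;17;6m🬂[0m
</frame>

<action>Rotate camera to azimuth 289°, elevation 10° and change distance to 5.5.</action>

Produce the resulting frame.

<frame>
[38;2;40;50;25m[48;2;37;46;22m🬂[38;2;40;50;25m[48;2;37;46;22m🬂[38;2;40;50;25m[48;2;37;46;22m🬂[38;2;40;50;25m[48;2;37;46;22m🬂[38;2;40;50;25m[48;2;37;46;22m🬂[38;2;40;50;25m[48;2;37;46;22m🬂[38;2;40;50;25m[48;2;37;46;22m🬂[38;2;40;50;25m[48;2;37;46;22m🬂[38;2;40;50;25m[48;2;37;46;22m🬂[38;2;40;50;25m[48;2;37;46;22m🬂[38;2;40;50;25m[48;2;37;46;22m🬂[38;2;40;50;25m[48;2;37;46;22m🬂[0m
[38;2;33;42;20m[48;2;31;39;19m🬎[38;2;33;42;20m[48;2;31;39;19m🬎[38;2;33;42;20m[48;2;31;39;19m🬎[38;2;33;42;20m[48;2;31;39;19m🬎[38;2;34;43;21m[48;2;9;32;27m🬂[38;2;34;43;21m[48;2;9;32;27m🬂[38;2;34;43;21m[48;2;9;32;27m🬂[38;2;34;43;21m[48;2;9;32;27m🬂[38;2;32;41;20m[48;2;9;32;27m🬨[38;2;33;42;20m[48;2;31;39;19m🬎[38;2;33;42;20m[48;2;31;39;19m🬎[38;2;33;42;20m[48;2;31;39;19m🬎[0m
[38;2;28;37;17m[48;2;25;34;16m🬎[38;2;28;37;17m[48;2;25;34;16m🬎[38;2;28;37;17m[48;2;25;34;16m🬎[38;2;28;37;17m[48;2;25;34;16m🬎[38;2;27;36;17m[48;2;9;32;27m▌[38;2;9;32;27m[48;2;9;32;27m [38;2;9;32;27m[48;2;9;32;27m [38;2;9;32;27m[48;2;9;32;27m [38;2;28;37;17m[48;2;25;34;16m🬎[38;2;28;37;17m[48;2;25;34;16m🬎[38;2;28;37;17m[48;2;25;34;16m🬎[38;2;28;37;17m[48;2;25;34;16m🬎[0m
[38;2;23;31;13m[48;2;20;28;12m🬎[38;2;23;31;13m[48;2;20;28;12m🬎[38;2;23;31;13m[48;2;20;28;12m🬎[38;2;23;31;13m[48;2;20;28;12m🬎[38;2;22;30;13m[48;2;9;32;27m▌[38;2;9;32;27m[48;2;9;32;27m [38;2;9;32;27m[48;2;9;32;27m [38;2;9;32;27m[48;2;9;32;27m [38;2;23;31;13m[48;2;20;28;12m🬎[38;2;23;31;13m[48;2;20;28;12m🬎[38;2;23;31;13m[48;2;20;28;12m🬎[38;2;23;31;13m[48;2;20;28;12m🬎[0m
[38;2;17;25;10m[48;2;15;22;9m🬎[38;2;17;25;10m[48;2;15;22;9m🬎[38;2;17;25;10m[48;2;15;22;9m🬎[38;2;17;25;10m[48;2;15;22;9m🬎[38;2;9;32;27m[48;2;16;24;10m▐[38;2;9;32;27m[48;2;9;32;27m [38;2;9;32;27m[48;2;9;32;27m [38;2;9;32;27m[48;2;9;32;27m [38;2;17;25;10m[48;2;15;22;9m🬎[38;2;17;25;10m[48;2;15;22;9m🬎[38;2;17;25;10m[48;2;15;22;9m🬎[38;2;17;25;10m[48;2;15;22;9m🬎[0m
[38;2;13;20;8m[48;2;10;17;6m🬂[38;2;13;20;8m[48;2;10;17;6m🬂[38;2;13;20;8m[48;2;10;17;6m🬂[38;2;13;20;8m[48;2;10;17;6m🬂[38;2;9;32;27m[48;2;11;17;6m🬁[38;2;9;32;27m[48;2;10;17;6m🬂[38;2;9;32;27m[48;2;10;17;6m🬂[38;2;9;32;27m[48;2;10;17;6m🬂[38;2;13;20;8m[48;2;10;17;6m🬂[38;2;13;20;8m[48;2;10;17;6m🬂[38;2;13;20;8m[48;2;10;17;6m🬂[38;2;13;20;8m[48;2;10;17;6m🬂[0m
</frame>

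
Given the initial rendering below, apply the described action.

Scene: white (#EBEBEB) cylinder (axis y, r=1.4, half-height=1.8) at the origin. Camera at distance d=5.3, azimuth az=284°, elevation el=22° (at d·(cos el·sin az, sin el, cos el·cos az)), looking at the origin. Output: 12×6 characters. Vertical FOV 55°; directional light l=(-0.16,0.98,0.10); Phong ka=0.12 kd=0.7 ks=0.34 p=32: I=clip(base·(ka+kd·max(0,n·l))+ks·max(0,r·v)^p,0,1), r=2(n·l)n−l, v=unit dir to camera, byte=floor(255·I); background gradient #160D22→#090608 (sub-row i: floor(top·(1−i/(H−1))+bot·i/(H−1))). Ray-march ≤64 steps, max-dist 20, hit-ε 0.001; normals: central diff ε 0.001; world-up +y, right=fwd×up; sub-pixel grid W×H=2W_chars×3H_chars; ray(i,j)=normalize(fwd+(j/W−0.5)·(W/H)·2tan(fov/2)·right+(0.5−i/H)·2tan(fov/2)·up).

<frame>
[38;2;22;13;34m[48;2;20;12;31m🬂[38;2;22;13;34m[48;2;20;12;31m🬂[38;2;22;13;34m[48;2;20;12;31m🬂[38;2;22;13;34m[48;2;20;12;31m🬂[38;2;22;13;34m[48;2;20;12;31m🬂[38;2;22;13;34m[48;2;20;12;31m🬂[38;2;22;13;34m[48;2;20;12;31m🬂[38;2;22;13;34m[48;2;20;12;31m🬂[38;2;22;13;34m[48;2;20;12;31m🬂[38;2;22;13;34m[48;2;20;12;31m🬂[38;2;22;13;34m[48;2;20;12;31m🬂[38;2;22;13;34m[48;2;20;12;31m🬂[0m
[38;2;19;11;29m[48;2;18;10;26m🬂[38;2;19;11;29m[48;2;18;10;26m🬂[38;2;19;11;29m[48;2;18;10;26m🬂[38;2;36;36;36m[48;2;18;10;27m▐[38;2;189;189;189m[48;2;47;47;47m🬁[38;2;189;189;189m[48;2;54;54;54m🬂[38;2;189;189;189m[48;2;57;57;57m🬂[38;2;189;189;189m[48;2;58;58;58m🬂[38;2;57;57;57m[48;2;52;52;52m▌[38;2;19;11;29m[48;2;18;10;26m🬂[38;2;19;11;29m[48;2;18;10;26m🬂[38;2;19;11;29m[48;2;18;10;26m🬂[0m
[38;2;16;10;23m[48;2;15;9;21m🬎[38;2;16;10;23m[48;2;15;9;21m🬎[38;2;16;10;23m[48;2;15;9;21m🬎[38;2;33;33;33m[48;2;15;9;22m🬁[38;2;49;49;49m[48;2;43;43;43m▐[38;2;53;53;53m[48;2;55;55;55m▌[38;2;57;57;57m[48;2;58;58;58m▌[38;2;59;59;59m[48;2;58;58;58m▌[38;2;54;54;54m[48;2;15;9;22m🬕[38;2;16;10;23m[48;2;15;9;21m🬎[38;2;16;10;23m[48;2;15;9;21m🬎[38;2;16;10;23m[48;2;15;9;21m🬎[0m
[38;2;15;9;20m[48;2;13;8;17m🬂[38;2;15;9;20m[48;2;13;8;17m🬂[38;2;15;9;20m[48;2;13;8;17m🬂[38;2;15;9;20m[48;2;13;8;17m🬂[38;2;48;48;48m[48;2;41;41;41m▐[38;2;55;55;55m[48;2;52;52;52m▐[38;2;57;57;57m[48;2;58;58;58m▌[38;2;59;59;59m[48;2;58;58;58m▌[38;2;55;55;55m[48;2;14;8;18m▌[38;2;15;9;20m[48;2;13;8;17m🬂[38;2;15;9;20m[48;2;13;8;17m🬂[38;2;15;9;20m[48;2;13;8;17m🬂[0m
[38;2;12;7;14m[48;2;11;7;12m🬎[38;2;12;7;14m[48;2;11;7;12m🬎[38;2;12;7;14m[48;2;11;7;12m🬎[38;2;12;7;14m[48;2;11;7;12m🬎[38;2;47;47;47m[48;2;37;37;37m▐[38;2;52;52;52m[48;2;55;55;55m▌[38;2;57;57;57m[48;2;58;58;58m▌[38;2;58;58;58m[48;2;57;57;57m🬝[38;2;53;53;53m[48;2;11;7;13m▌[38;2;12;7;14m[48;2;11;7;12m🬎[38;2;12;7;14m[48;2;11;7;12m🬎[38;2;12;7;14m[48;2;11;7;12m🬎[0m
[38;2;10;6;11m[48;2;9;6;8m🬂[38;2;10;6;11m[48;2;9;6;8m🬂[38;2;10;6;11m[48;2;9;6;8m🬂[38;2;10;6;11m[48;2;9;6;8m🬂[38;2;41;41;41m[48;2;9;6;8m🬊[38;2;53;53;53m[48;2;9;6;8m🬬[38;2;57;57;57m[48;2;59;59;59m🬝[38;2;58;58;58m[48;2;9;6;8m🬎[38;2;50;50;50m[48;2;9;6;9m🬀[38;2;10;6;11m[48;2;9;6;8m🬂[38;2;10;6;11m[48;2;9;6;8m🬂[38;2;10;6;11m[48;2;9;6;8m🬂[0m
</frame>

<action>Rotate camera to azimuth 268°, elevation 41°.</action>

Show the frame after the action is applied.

<frame>
[38;2;22;13;34m[48;2;20;12;31m🬂[38;2;22;13;34m[48;2;20;12;31m🬂[38;2;22;13;34m[48;2;20;12;31m🬂[38;2;22;13;34m[48;2;20;12;31m🬂[38;2;21;12;32m[48;2;189;189;189m🬝[38;2;21;12;33m[48;2;189;189;189m🬎[38;2;21;12;33m[48;2;189;189;189m🬎[38;2;21;12;33m[48;2;189;189;189m🬎[38;2;22;13;34m[48;2;20;12;31m🬂[38;2;22;13;34m[48;2;20;12;31m🬂[38;2;22;13;34m[48;2;20;12;31m🬂[38;2;22;13;34m[48;2;20;12;31m🬂[0m
[38;2;19;11;29m[48;2;18;10;26m🬂[38;2;19;11;29m[48;2;18;10;26m🬂[38;2;19;11;29m[48;2;18;10;26m🬂[38;2;189;189;189m[48;2;18;10;27m🬫[38;2;189;189;189m[48;2;189;189;189m [38;2;189;189;189m[48;2;189;189;189m [38;2;189;189;189m[48;2;189;189;189m [38;2;189;189;189m[48;2;189;189;189m [38;2;189;189;189m[48;2;189;189;189m [38;2;189;189;189m[48;2;18;10;27m🬃[38;2;19;11;29m[48;2;18;10;26m🬂[38;2;19;11;29m[48;2;18;10;26m🬂[0m
[38;2;16;10;23m[48;2;15;9;21m🬎[38;2;16;10;23m[48;2;15;9;21m🬎[38;2;16;10;23m[48;2;15;9;21m🬎[38;2;30;30;30m[48;2;16;9;22m▐[38;2;189;189;189m[48;2;41;41;41m🬁[38;2;189;189;189m[48;2;49;49;49m🬂[38;2;189;189;189m[48;2;54;54;54m🬂[38;2;189;189;189m[48;2;57;57;57m🬂[38;2;58;58;58m[48;2;56;56;56m🬕[38;2;16;10;23m[48;2;15;9;21m🬎[38;2;16;10;23m[48;2;15;9;21m🬎[38;2;16;10;23m[48;2;15;9;21m🬎[0m
[38;2;15;9;20m[48;2;13;8;17m🬂[38;2;15;9;20m[48;2;13;8;17m🬂[38;2;15;9;20m[48;2;13;8;17m🬂[38;2;15;9;20m[48;2;13;8;17m🬂[38;2;42;42;42m[48;2;34;34;34m▐[38;2;50;50;50m[48;2;46;46;46m▐[38;2;53;53;53m[48;2;56;56;56m▌[38;2;57;57;57m[48;2;59;59;59m🬕[38;2;58;58;58m[48;2;14;8;18m▌[38;2;15;9;20m[48;2;13;8;17m🬂[38;2;15;9;20m[48;2;13;8;17m🬂[38;2;15;9;20m[48;2;13;8;17m🬂[0m
[38;2;12;7;14m[48;2;11;7;12m🬎[38;2;12;7;14m[48;2;11;7;12m🬎[38;2;12;7;14m[48;2;11;7;12m🬎[38;2;12;7;14m[48;2;11;7;12m🬎[38;2;35;35;35m[48;2;11;7;13m🬨[38;2;50;50;50m[48;2;45;45;45m▐[38;2;53;53;53m[48;2;56;56;56m▌[38;2;58;58;58m[48;2;59;59;59m▌[38;2;56;56;56m[48;2;11;7;13m🬀[38;2;12;7;14m[48;2;11;7;12m🬎[38;2;12;7;14m[48;2;11;7;12m🬎[38;2;12;7;14m[48;2;11;7;12m🬎[0m
[38;2;10;6;11m[48;2;9;6;8m🬂[38;2;10;6;11m[48;2;9;6;8m🬂[38;2;10;6;11m[48;2;9;6;8m🬂[38;2;10;6;11m[48;2;9;6;8m🬂[38;2;34;34;34m[48;2;9;6;9m🬁[38;2;47;47;47m[48;2;9;6;8m🬊[38;2;54;54;54m[48;2;9;6;8m🬎[38;2;58;58;58m[48;2;9;6;8m🬂[38;2;10;6;11m[48;2;9;6;8m🬂[38;2;10;6;11m[48;2;9;6;8m🬂[38;2;10;6;11m[48;2;9;6;8m🬂[38;2;10;6;11m[48;2;9;6;8m🬂[0m
</frame>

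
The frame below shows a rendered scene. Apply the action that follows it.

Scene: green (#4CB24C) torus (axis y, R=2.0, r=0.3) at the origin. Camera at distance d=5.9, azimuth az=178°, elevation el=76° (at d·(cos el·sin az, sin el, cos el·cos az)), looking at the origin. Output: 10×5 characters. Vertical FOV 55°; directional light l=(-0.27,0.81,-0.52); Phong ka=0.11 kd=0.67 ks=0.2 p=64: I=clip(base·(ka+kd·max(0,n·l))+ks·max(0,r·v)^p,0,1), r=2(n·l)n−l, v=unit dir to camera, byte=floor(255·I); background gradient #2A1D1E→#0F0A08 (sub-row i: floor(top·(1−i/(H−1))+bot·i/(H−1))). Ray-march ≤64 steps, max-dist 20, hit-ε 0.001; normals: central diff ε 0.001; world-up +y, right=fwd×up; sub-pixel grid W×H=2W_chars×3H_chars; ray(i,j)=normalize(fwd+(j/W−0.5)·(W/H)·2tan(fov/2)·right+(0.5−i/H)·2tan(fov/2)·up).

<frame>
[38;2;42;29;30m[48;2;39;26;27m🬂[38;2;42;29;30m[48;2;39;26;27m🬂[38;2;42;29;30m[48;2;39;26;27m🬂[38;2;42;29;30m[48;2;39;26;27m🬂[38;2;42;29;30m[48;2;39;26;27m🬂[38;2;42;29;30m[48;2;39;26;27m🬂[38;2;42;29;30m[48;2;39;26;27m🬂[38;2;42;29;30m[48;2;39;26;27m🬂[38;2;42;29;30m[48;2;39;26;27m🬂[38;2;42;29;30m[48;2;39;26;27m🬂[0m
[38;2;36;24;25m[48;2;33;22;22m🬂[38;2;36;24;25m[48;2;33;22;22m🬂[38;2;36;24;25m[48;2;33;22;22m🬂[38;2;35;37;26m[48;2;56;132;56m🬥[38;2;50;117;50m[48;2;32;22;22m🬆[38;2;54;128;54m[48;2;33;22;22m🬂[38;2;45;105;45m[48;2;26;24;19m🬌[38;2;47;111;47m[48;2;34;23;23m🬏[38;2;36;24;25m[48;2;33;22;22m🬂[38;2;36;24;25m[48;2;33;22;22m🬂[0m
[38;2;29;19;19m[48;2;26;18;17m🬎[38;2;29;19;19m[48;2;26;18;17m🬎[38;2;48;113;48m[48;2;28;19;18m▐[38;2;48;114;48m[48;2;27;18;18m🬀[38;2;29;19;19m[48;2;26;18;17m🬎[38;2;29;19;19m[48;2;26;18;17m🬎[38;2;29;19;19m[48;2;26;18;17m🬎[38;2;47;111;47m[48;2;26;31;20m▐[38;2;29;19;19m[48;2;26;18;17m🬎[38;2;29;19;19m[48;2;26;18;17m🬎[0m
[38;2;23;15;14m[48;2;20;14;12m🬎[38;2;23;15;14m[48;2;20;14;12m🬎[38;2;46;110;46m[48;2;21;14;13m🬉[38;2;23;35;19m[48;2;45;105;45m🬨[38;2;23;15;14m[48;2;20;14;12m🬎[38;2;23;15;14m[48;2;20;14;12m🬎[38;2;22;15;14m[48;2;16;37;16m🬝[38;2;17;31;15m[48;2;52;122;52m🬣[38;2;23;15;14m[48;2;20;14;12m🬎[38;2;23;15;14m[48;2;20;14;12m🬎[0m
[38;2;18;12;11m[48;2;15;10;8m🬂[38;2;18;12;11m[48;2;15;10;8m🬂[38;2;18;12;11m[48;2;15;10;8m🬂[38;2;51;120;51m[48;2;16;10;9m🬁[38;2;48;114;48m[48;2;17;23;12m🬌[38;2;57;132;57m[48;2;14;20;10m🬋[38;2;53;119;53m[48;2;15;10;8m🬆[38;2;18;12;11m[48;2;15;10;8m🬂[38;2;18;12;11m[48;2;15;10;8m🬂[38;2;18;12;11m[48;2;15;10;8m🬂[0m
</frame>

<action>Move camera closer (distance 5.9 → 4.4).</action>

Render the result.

<frame>
[38;2;42;29;30m[48;2;39;26;27m🬂[38;2;42;29;30m[48;2;39;26;27m🬂[38;2;42;29;30m[48;2;39;26;27m🬂[38;2;38;36;29m[48;2;54;126;54m🬝[38;2;40;42;31m[48;2;69;147;69m🬎[38;2;42;29;30m[48;2;46;110;46m🬂[38;2;41;28;29m[48;2;52;122;52m🬎[38;2;38;90;38m[48;2;40;27;28m🬏[38;2;42;29;30m[48;2;39;26;27m🬂[38;2;42;29;30m[48;2;39;26;27m🬂[0m
[38;2;36;24;25m[48;2;33;22;22m🬂[38;2;36;24;25m[48;2;33;22;22m🬂[38;2;36;24;25m[48;2;48;114;48m🬀[38;2;52;124;52m[48;2;32;22;22m🬆[38;2;30;72;30m[48;2;33;22;23m🬀[38;2;36;24;25m[48;2;33;22;22m🬂[38;2;40;93;40m[48;2;30;27;21m🬁[38;2;47;110;47m[48;2;26;45;23m🬊[38;2;46;110;46m[48;2;34;23;23m🬓[38;2;36;24;25m[48;2;33;22;22m🬂[0m
[38;2;29;19;19m[48;2;26;18;17m🬎[38;2;28;19;18m[48;2;47;110;47m▌[38;2;47;110;47m[48;2;28;19;18m▌[38;2;29;19;19m[48;2;26;18;17m🬎[38;2;29;19;19m[48;2;26;18;17m🬎[38;2;29;19;19m[48;2;26;18;17m🬎[38;2;29;19;19m[48;2;26;18;17m🬎[38;2;29;19;19m[48;2;26;18;17m🬎[38;2;45;107;45m[48;2;20;49;20m🬨[38;2;29;19;19m[48;2;26;18;17m🬎[0m
[38;2;23;15;14m[48;2;20;14;12m🬎[38;2;46;109;46m[48;2;22;15;13m▐[38;2;23;29;17m[48;2;43;102;43m▐[38;2;23;15;14m[48;2;20;14;12m🬎[38;2;23;15;14m[48;2;20;14;12m🬎[38;2;23;15;14m[48;2;20;14;12m🬎[38;2;23;15;14m[48;2;20;14;12m🬎[38;2;22;15;14m[48;2;8;19;8m🬝[38;2;23;54;23m[48;2;49;117;49m🬄[38;2;23;15;14m[48;2;20;14;12m🬎[0m
[38;2;18;12;11m[48;2;15;10;8m🬂[38;2;18;12;11m[48;2;15;10;8m🬂[38;2;44;105;44m[48;2;15;10;8m🬬[38;2;15;27;13m[48;2;45;106;45m🬊[38;2;17;11;10m[48;2;30;72;30m🬎[38;2;17;11;10m[48;2;22;52;22m🬎[38;2;15;13;9m[48;2;37;87;37m🬎[38;2;23;55;23m[48;2;63;136;63m🬆[38;2;54;128;54m[48;2;16;10;9m🬄[38;2;18;12;11m[48;2;15;10;8m🬂[0m
</frame>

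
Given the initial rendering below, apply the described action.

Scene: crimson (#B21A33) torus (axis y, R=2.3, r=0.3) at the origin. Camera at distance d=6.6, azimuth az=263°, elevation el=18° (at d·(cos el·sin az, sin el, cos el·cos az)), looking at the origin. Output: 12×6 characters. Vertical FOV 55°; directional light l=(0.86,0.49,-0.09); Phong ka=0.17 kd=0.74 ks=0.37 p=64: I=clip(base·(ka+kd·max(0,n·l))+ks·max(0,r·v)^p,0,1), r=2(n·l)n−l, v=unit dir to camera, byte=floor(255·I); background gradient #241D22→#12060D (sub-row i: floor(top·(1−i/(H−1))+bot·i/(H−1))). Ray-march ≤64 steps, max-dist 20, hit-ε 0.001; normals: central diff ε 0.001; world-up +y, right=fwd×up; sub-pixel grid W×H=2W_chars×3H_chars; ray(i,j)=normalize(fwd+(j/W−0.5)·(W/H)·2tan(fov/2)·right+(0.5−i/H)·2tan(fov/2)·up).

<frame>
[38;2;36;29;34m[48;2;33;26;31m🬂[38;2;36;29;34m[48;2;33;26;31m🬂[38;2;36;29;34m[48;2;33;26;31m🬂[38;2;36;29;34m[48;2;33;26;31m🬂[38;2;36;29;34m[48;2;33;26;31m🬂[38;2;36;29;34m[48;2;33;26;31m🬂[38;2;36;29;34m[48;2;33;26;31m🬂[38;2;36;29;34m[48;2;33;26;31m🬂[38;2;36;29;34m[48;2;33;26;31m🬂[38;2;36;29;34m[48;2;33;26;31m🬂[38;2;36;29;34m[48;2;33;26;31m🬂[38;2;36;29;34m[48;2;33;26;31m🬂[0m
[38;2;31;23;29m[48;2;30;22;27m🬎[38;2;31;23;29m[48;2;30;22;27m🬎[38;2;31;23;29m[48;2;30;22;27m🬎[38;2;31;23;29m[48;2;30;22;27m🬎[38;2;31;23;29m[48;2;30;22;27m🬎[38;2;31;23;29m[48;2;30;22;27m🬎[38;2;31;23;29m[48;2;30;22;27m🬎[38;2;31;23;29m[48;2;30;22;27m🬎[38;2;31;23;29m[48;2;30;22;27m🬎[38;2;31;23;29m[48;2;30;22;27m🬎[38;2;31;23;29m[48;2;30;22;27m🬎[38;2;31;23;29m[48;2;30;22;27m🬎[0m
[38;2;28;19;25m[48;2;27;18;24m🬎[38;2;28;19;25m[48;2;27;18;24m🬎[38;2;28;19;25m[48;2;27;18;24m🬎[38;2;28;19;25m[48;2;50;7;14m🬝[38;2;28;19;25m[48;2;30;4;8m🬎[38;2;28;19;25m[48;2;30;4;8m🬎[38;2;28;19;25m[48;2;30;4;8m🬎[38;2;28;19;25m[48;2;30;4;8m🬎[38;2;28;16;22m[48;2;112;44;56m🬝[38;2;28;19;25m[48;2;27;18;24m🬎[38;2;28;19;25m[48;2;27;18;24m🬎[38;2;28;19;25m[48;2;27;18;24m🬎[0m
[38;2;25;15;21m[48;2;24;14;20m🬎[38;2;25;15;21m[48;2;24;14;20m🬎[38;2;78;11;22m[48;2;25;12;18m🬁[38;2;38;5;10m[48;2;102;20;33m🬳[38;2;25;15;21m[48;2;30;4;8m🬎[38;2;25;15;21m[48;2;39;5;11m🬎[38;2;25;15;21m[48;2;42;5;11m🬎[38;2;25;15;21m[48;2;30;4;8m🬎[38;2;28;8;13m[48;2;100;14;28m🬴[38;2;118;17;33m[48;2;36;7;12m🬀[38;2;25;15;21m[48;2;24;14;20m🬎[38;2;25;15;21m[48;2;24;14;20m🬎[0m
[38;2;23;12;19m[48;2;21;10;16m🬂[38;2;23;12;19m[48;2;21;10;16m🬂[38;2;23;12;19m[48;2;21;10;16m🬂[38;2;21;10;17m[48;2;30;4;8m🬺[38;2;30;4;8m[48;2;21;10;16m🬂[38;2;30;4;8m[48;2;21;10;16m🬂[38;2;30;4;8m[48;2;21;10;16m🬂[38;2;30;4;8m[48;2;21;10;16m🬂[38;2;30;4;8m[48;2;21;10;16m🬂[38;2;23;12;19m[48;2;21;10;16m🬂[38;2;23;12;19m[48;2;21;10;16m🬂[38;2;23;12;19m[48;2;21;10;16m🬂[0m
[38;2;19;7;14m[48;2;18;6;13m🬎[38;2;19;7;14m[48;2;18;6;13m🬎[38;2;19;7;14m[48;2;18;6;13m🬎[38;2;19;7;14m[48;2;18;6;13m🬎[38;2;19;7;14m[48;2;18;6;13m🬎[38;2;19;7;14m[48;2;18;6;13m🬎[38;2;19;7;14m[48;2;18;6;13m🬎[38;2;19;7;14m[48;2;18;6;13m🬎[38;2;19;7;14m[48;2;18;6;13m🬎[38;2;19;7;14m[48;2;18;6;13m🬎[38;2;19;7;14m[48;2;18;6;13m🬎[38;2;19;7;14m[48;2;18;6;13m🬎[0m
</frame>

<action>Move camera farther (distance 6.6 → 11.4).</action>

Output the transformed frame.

<frame>
[38;2;36;29;34m[48;2;33;26;31m🬂[38;2;36;29;34m[48;2;33;26;31m🬂[38;2;36;29;34m[48;2;33;26;31m🬂[38;2;36;29;34m[48;2;33;26;31m🬂[38;2;36;29;34m[48;2;33;26;31m🬂[38;2;36;29;34m[48;2;33;26;31m🬂[38;2;36;29;34m[48;2;33;26;31m🬂[38;2;36;29;34m[48;2;33;26;31m🬂[38;2;36;29;34m[48;2;33;26;31m🬂[38;2;36;29;34m[48;2;33;26;31m🬂[38;2;36;29;34m[48;2;33;26;31m🬂[38;2;36;29;34m[48;2;33;26;31m🬂[0m
[38;2;31;23;29m[48;2;30;22;27m🬎[38;2;31;23;29m[48;2;30;22;27m🬎[38;2;31;23;29m[48;2;30;22;27m🬎[38;2;31;23;29m[48;2;30;22;27m🬎[38;2;31;23;29m[48;2;30;22;27m🬎[38;2;31;23;29m[48;2;30;22;27m🬎[38;2;31;23;29m[48;2;30;22;27m🬎[38;2;31;23;29m[48;2;30;22;27m🬎[38;2;31;23;29m[48;2;30;22;27m🬎[38;2;31;23;29m[48;2;30;22;27m🬎[38;2;31;23;29m[48;2;30;22;27m🬎[38;2;31;23;29m[48;2;30;22;27m🬎[0m
[38;2;28;19;25m[48;2;27;18;24m🬎[38;2;28;19;25m[48;2;27;18;24m🬎[38;2;28;19;25m[48;2;27;18;24m🬎[38;2;28;19;25m[48;2;27;18;24m🬎[38;2;28;19;25m[48;2;27;18;24m🬎[38;2;28;19;25m[48;2;36;5;10m🬎[38;2;28;19;25m[48;2;30;4;8m🬎[38;2;59;8;17m[48;2;28;19;25m🬏[38;2;28;19;25m[48;2;27;18;24m🬎[38;2;28;19;25m[48;2;27;18;24m🬎[38;2;28;19;25m[48;2;27;18;24m🬎[38;2;28;19;25m[48;2;27;18;24m🬎[0m
[38;2;25;15;21m[48;2;24;14;20m🬎[38;2;25;15;21m[48;2;24;14;20m🬎[38;2;25;15;21m[48;2;24;14;20m🬎[38;2;25;15;21m[48;2;24;14;20m🬎[38;2;65;9;18m[48;2;26;10;15m🬀[38;2;25;15;21m[48;2;30;4;8m🬰[38;2;25;15;21m[48;2;30;4;8m🬰[38;2;24;14;20m[48;2;33;4;9m🬮[38;2;30;4;8m[48;2;24;14;20m🬀[38;2;25;15;21m[48;2;24;14;20m🬎[38;2;25;15;21m[48;2;24;14;20m🬎[38;2;25;15;21m[48;2;24;14;20m🬎[0m
[38;2;23;12;19m[48;2;21;10;16m🬂[38;2;23;12;19m[48;2;21;10;16m🬂[38;2;23;12;19m[48;2;21;10;16m🬂[38;2;23;12;19m[48;2;21;10;16m🬂[38;2;23;12;19m[48;2;21;10;16m🬂[38;2;23;12;19m[48;2;21;10;16m🬂[38;2;23;12;19m[48;2;21;10;16m🬂[38;2;23;12;19m[48;2;21;10;16m🬂[38;2;23;12;19m[48;2;21;10;16m🬂[38;2;23;12;19m[48;2;21;10;16m🬂[38;2;23;12;19m[48;2;21;10;16m🬂[38;2;23;12;19m[48;2;21;10;16m🬂[0m
[38;2;19;7;14m[48;2;18;6;13m🬎[38;2;19;7;14m[48;2;18;6;13m🬎[38;2;19;7;14m[48;2;18;6;13m🬎[38;2;19;7;14m[48;2;18;6;13m🬎[38;2;19;7;14m[48;2;18;6;13m🬎[38;2;19;7;14m[48;2;18;6;13m🬎[38;2;19;7;14m[48;2;18;6;13m🬎[38;2;19;7;14m[48;2;18;6;13m🬎[38;2;19;7;14m[48;2;18;6;13m🬎[38;2;19;7;14m[48;2;18;6;13m🬎[38;2;19;7;14m[48;2;18;6;13m🬎[38;2;19;7;14m[48;2;18;6;13m🬎[0m
</frame>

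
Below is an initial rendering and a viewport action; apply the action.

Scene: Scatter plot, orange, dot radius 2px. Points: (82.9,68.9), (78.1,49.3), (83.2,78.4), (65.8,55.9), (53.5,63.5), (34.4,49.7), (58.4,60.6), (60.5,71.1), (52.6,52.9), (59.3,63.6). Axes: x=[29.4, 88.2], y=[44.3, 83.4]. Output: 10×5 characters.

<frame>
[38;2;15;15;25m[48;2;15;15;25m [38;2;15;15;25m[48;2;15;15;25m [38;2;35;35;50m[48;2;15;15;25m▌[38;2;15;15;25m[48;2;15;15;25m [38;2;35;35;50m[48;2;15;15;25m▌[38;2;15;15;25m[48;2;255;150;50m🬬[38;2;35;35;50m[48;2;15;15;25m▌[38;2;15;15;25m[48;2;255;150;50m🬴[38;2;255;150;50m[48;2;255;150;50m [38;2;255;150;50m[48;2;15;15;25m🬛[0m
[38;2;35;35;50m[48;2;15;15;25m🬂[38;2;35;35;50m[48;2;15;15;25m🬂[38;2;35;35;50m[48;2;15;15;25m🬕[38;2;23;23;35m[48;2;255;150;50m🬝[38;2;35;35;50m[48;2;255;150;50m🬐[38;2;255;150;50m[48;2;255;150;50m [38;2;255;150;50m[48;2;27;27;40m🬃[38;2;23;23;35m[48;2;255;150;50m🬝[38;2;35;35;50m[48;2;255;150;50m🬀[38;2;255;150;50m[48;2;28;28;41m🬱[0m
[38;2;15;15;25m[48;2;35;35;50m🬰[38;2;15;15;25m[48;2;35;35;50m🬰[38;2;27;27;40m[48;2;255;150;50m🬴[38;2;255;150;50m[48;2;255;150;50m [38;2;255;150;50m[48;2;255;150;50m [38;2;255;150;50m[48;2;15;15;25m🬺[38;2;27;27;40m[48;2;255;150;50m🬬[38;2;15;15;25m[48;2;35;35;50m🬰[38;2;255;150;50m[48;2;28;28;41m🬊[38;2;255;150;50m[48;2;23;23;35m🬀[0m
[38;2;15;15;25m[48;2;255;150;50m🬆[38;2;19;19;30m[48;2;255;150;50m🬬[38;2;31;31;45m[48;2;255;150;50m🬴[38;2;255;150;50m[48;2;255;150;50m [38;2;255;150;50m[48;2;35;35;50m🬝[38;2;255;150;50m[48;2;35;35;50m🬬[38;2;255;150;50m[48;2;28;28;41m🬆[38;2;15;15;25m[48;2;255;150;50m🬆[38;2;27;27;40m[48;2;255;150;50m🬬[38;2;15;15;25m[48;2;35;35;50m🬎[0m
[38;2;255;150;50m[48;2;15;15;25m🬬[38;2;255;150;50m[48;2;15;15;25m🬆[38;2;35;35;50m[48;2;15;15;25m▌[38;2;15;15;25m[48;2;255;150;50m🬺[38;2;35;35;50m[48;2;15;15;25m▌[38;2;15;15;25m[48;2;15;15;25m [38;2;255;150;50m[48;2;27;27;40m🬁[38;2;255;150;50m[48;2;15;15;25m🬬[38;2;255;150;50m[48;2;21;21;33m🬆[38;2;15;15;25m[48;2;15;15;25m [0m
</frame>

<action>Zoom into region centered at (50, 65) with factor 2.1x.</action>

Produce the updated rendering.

<frame>
[38;2;15;15;25m[48;2;15;15;25m [38;2;15;15;25m[48;2;15;15;25m [38;2;35;35;50m[48;2;15;15;25m▌[38;2;15;15;25m[48;2;15;15;25m [38;2;35;35;50m[48;2;15;15;25m▌[38;2;15;15;25m[48;2;15;15;25m [38;2;35;35;50m[48;2;15;15;25m▌[38;2;15;15;25m[48;2;255;150;50m🬆[38;2;255;150;50m[48;2;15;15;25m🬺[38;2;15;15;25m[48;2;255;150;50m🬬[0m
[38;2;35;35;50m[48;2;15;15;25m🬂[38;2;35;35;50m[48;2;15;15;25m🬂[38;2;35;35;50m[48;2;15;15;25m🬕[38;2;35;35;50m[48;2;15;15;25m🬂[38;2;35;35;50m[48;2;15;15;25m🬕[38;2;35;35;50m[48;2;15;15;25m🬂[38;2;35;35;50m[48;2;15;15;25m🬕[38;2;255;150;50m[48;2;19;19;30m🬁[38;2;255;150;50m[48;2;21;21;33m🬆[38;2;35;35;50m[48;2;15;15;25m🬂[0m
[38;2;15;15;25m[48;2;35;35;50m🬰[38;2;15;15;25m[48;2;35;35;50m🬰[38;2;35;35;50m[48;2;15;15;25m🬛[38;2;15;15;25m[48;2;35;35;50m🬰[38;2;31;31;45m[48;2;255;150;50m🬝[38;2;15;15;25m[48;2;255;150;50m🬀[38;2;28;28;41m[48;2;255;150;50m🬊[38;2;15;15;25m[48;2;255;150;50m🬀[38;2;28;28;41m[48;2;255;150;50m🬊[38;2;15;15;25m[48;2;35;35;50m🬰[0m
[38;2;15;15;25m[48;2;35;35;50m🬎[38;2;15;15;25m[48;2;35;35;50m🬎[38;2;35;35;50m[48;2;15;15;25m🬲[38;2;15;15;25m[48;2;35;35;50m🬎[38;2;35;35;50m[48;2;15;15;25m🬲[38;2;255;150;50m[48;2;28;28;41m🬊[38;2;255;150;50m[48;2;30;30;43m🬈[38;2;255;150;50m[48;2;255;150;50m [38;2;255;150;50m[48;2;25;25;37m🬛[38;2;15;15;25m[48;2;35;35;50m🬎[0m
[38;2;15;15;25m[48;2;15;15;25m [38;2;15;15;25m[48;2;15;15;25m [38;2;35;35;50m[48;2;15;15;25m▌[38;2;15;15;25m[48;2;15;15;25m [38;2;35;35;50m[48;2;15;15;25m▌[38;2;15;15;25m[48;2;15;15;25m [38;2;35;35;50m[48;2;15;15;25m▌[38;2;15;15;25m[48;2;255;150;50m🬺[38;2;35;35;50m[48;2;15;15;25m▌[38;2;15;15;25m[48;2;15;15;25m [0m
</frame>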